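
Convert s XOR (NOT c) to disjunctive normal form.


Step 1: s ⊕ (¬c) is true exactly when they disagree: (s ∧ ¬(¬c)) ∨ (¬s ∧ (¬c)).
Step 2: Eliminate any double negations (¬¬X = X).

(s AND c) OR ((NOT s) AND (NOT c))


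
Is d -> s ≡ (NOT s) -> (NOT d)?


Compare truth tables:
d | s | φ | ψ
-------------
F | F | T | T
T | F | F | F
F | T | T | T
T | T | T | T
The columns φ and ψ agree on every row.

Yes, they are logically equivalent.


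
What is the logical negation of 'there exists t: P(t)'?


¬(for all x: φ) = there exists x: ¬φ, and ¬(there exists x: φ) = for all x: ¬φ.
Apply to the existential statement.

for all t: NOT(P(t))


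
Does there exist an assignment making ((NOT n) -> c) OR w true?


Search for a satisfying assignment over {c, n, w}.
Try c=T, n=F, w=F: the formula evaluates to T.
A satisfying assignment exists.

Satisfiable.


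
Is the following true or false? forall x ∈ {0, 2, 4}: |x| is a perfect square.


Evaluate the predicate on each element: 0:True, 2:False, 4:True.
Counterexample x = 2 fails the predicate.

False


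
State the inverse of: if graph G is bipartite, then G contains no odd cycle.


The inverse of (P → Q) is (¬P → ¬Q). It is equivalent to the converse, not to the original.
Here P = 'graph G is bipartite' and Q = 'G contains no odd cycle'.

If not (graph G is bipartite), then not (G contains no odd cycle).


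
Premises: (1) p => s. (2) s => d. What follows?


Hypothetical syllogism: from (P → Q) and (Q → R), infer (P → R).
Chain the two implications through the shared middle term 's'.

p => d


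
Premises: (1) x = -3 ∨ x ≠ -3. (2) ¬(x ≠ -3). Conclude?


Disjunctive syllogism: from (P ∨ Q) and ¬P, infer Q.
One disjunct, 'x ≠ -3', is ruled out; the other must hold.

x = -3


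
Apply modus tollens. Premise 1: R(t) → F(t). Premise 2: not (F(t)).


Modus tollens: from (P → Q) and ¬Q, infer ¬P.
Q = 'F(t)' is denied; since P → Q, P must also fail.

Not (R(t)).


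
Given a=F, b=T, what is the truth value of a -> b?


Implication is false only when antecedent is true and consequent is false.
Substitute: a=F, b=T.
F -> T evaluates to T.

T


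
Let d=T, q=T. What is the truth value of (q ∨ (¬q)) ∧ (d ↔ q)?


Substitute d=T, q=T:
¬q = F
q ∨ (¬q) = T ∨ F = T
d ↔ q = T ↔ T = T
(q ∨ (¬q)) ∧ (d ↔ q) = T ∧ T = T

T


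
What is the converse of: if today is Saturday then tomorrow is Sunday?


The converse of (P → Q) is (Q → P). It is not in general equivalent to the original.
Here P = 'today is Saturday' and Q = 'tomorrow is Sunday'.

If tomorrow is Sunday, then today is Saturday.


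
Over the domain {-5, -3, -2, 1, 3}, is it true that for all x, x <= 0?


Evaluate the predicate on each element: -5:T, -3:T, -2:T, 1:F, 3:F.
Counterexample x = 1 fails the predicate.

F


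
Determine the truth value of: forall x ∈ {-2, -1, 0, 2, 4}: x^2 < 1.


Evaluate the predicate on each element: -2:False, -1:False, 0:True, 2:False, 4:False.
Counterexample x = -2 fails the predicate.

False


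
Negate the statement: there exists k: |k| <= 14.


¬(for all x: φ) = there exists x: ¬φ, and ¬(there exists x: φ) = for all x: ¬φ.
Apply to the existential statement.

for all k: NOT(|k| <= 14)


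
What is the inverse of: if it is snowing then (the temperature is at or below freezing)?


The inverse of (P → Q) is (¬P → ¬Q). It is equivalent to the converse, not to the original.
Here P = 'it is snowing' and Q = '(the temperature is at or below freezing)'.

If not (it is snowing), then not ((the temperature is at or below freezing)).


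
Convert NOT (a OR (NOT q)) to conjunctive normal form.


Step 1: Apply De Morgan: ¬(a ∨ (¬q)) = ¬a ∧ ¬(¬q).
Step 2: Eliminate any double negations (¬¬X = X).

(NOT a) AND q


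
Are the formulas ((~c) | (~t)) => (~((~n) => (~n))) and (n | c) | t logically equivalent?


Compare truth tables:
c | n | t | φ | ψ
-----------------
False | False | False | False | False
True | False | False | False | True
False | True | False | False | True
True | True | False | False | True
False | False | True | False | True
True | False | True | True | True
False | True | True | False | True
True | True | True | True | True
They differ at row 2 (c=True, n=False, t=False): φ=False but ψ=True.

No, they are not logically equivalent.


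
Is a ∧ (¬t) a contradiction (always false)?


Truth table over {a, t}:
a | t | φ
---------
F | F | F
T | F | T
F | T | F
T | T | F
Satisfying assignment at row 2: a=T, t=F gives T.

No, it is not a contradiction.


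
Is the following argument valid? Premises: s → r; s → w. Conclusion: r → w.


This is (no valid rule). There exist truth assignments where the premises are all true but the conclusion is false.

Invalid.


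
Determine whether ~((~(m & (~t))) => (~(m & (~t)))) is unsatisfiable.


Truth table over {m, t}:
m | t | φ
---------
False | False | False
True | False | False
False | True | False
True | True | False
Every row is false.

Yes, it is a contradiction.


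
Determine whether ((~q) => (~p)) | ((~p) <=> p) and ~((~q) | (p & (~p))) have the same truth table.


Compare truth tables:
p | q | φ | ψ
-------------
False | False | True | False
True | False | False | False
False | True | True | True
True | True | True | True
They differ at row 1 (p=False, q=False): φ=True but ψ=False.

No, they are not logically equivalent.


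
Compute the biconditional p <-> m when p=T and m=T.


Biconditional is true when both operands have the same truth value.
Substitute: p=T, m=T.
T <-> T evaluates to T.

T


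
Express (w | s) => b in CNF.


Step 1: Rewrite as ¬(w ∨ s) ∨ b = (¬w ∧ ¬s) ∨ b.
Step 2: Distribute ∨ over ∧.

((~w) | b) & ((~s) | b)


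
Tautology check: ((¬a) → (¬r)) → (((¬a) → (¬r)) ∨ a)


Build the truth table over {a, r}:
a | r | φ
---------
F | F | T
T | F | T
F | T | T
T | T | T
Every row evaluates to true.

Yes, it is a tautology.


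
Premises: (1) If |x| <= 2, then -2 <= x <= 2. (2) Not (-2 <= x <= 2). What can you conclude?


Modus tollens: from (P → Q) and ¬Q, infer ¬P.
Q = '-2 <= x <= 2' is denied; since P → Q, P must also fail.

Not (|x| <= 2).


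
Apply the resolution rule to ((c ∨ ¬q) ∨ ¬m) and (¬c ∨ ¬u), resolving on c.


The clauses contain complementary literals c and ¬c.
Resolution eliminates this pair and disjoins the remaining literals (merging duplicates).

((¬m ∨ ¬q) ∨ ¬u)


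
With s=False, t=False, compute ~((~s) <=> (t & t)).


Substitute s=False, t=False:
~s = True
t & t = False & False = False
(~s) <=> (t & t) = True <=> False = False
~((~s) <=> (t & t)) = True

True


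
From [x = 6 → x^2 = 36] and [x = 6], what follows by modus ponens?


Modus ponens: from (P → Q) and P, infer Q.
P = 'x = 6' is asserted, and P → Q holds, so Q follows.

x^2 = 36.


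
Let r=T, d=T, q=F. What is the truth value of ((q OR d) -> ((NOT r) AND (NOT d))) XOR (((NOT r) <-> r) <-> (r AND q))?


Substitute r=T, d=T, q=F:
q OR d = F OR T = T
NOT r = F
NOT d = F
(NOT r) AND (NOT d) = F AND F = F
(q OR d) -> ((NOT r) AND (NOT d)) = T -> F = F
NOT r = F
(NOT r) <-> r = F <-> T = F
r AND q = T AND F = F
((NOT r) <-> r) <-> (r AND q) = F <-> F = T
((q OR d) -> ((NOT r) AND (NOT d))) XOR (((NOT r) <-> r) <-> (r AND q)) = F XOR T = T

T


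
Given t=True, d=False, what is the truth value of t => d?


Implication is false only when antecedent is true and consequent is false.
Substitute: t=True, d=False.
True => False evaluates to False.

False


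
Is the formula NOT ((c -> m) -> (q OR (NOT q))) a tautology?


Build the truth table over {c, m, q}:
c | m | q | φ
-------------
F | F | F | F
T | F | F | F
F | T | F | F
T | T | F | F
F | F | T | F
T | F | T | F
F | T | T | F
T | T | T | F
Counterexample at row 1: with c=F, m=F, q=F, the formula is F.

No, it is not a tautology.


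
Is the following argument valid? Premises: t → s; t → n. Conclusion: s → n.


This is (no valid rule). There exist truth assignments where the premises are all true but the conclusion is false.

Invalid.


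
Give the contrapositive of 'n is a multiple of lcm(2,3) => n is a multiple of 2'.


The contrapositive of (P → Q) is (¬Q → ¬P); it is logically equivalent to the original.
Here P = 'n is a multiple of lcm(2,3)' and Q = 'n is a multiple of 2'.

If not (n is a multiple of 2), then not (n is a multiple of lcm(2,3)).


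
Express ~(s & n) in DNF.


Step 1: Apply De Morgan: ¬(s ∧ n) = ¬s ∨ ¬n.

(~s) | (~n)


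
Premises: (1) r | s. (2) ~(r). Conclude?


Disjunctive syllogism: from (P ∨ Q) and ¬P, infer Q.
One disjunct, 'r', is ruled out; the other must hold.

s


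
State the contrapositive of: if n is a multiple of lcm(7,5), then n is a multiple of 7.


The contrapositive of (P → Q) is (¬Q → ¬P); it is logically equivalent to the original.
Here P = 'n is a multiple of lcm(7,5)' and Q = 'n is a multiple of 7'.

If not (n is a multiple of 7), then not (n is a multiple of lcm(7,5)).


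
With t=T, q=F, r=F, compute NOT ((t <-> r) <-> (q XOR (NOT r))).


Substitute t=T, q=F, r=F:
t <-> r = T <-> F = F
NOT r = T
q XOR (NOT r) = F XOR T = T
(t <-> r) <-> (q XOR (NOT r)) = F <-> T = F
NOT ((t <-> r) <-> (q XOR (NOT r))) = T

T


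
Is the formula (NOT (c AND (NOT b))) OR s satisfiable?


Search for a satisfying assignment over {b, c, s}.
Try b=F, c=F, s=F: the formula evaluates to T.
A satisfying assignment exists.

Satisfiable.


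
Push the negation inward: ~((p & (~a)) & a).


De Morgan: the negation of a conjunction is the disjunction of the negations.
Distribute ~ across &, flipping it to |, and negate each literal.

((~p) | a) | (~a)


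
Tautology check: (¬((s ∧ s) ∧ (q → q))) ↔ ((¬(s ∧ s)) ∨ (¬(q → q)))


Build the truth table over {q, s}:
q | s | φ
---------
F | F | T
T | F | T
F | T | T
T | T | T
Every row evaluates to true.

Yes, it is a tautology.


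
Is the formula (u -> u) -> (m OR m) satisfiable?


Search for a satisfying assignment over {m, u}.
Try m=T, u=F: the formula evaluates to T.
A satisfying assignment exists.

Satisfiable.


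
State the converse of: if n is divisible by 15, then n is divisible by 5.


The converse of (P → Q) is (Q → P). It is not in general equivalent to the original.
Here P = 'n is divisible by 15' and Q = 'n is divisible by 5'.

If n is divisible by 5, then n is divisible by 15.


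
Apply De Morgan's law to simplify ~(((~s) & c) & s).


De Morgan: the negation of a conjunction is the disjunction of the negations.
Distribute ~ across &, flipping it to |, and negate each literal.

(s | (~c)) | (~s)


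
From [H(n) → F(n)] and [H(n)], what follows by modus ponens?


Modus ponens: from (P → Q) and P, infer Q.
P = 'H(n)' is asserted, and P → Q holds, so Q follows.

F(n).


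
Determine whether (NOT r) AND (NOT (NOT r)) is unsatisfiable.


Truth table over {r}:
r | φ
-----
F | F
T | F
Every row is false.

Yes, it is a contradiction.


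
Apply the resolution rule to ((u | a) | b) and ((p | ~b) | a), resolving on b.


The clauses contain complementary literals b and ~b.
Resolution eliminates this pair and disjoins the remaining literals (merging duplicates).

((a | u) | p)


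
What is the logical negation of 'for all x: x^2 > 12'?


¬(for all x: φ) = there exists x: ¬φ, and ¬(there exists x: φ) = for all x: ¬φ.
Apply to the universal statement.

there exists x: NOT(x^2 > 12)


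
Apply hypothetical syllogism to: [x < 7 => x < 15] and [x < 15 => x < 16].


Hypothetical syllogism: from (P → Q) and (Q → R), infer (P → R).
Chain the two implications through the shared middle term 'x < 15'.

x < 7 => x < 16


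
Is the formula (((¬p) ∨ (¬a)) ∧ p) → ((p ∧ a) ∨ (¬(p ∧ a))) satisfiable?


Search for a satisfying assignment over {a, p}.
Try a=F, p=F: the formula evaluates to T.
A satisfying assignment exists.

Satisfiable.


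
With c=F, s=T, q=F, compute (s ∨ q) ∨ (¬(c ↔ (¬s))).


Substitute c=F, s=T, q=F:
s ∨ q = T ∨ F = T
¬s = F
c ↔ (¬s) = F ↔ F = T
¬(c ↔ (¬s)) = F
(s ∨ q) ∨ (¬(c ↔ (¬s))) = T ∨ F = T

T


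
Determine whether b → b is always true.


Build the truth table over {b}:
b | φ
-----
F | T
T | T
Every row evaluates to true.

Yes, it is a tautology.


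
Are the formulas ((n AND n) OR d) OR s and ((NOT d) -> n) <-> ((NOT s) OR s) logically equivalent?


Compare truth tables:
d | n | s | φ | ψ
-----------------
F | F | F | F | F
T | F | F | T | T
F | T | F | T | T
T | T | F | T | T
F | F | T | T | F
T | F | T | T | T
F | T | T | T | T
T | T | T | T | T
They differ at row 5 (d=F, n=F, s=T): φ=T but ψ=F.

No, they are not logically equivalent.


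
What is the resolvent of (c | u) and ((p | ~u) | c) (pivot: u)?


The clauses contain complementary literals u and ~u.
Resolution eliminates this pair and disjoins the remaining literals (merging duplicates).

(c | p)


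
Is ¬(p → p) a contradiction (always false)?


Truth table over {p}:
p | φ
-----
F | F
T | F
Every row is false.

Yes, it is a contradiction.


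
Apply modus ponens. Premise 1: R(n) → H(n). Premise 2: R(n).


Modus ponens: from (P → Q) and P, infer Q.
P = 'R(n)' is asserted, and P → Q holds, so Q follows.

H(n).


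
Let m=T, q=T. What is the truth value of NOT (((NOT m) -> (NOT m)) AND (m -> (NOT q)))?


Substitute m=T, q=T:
NOT m = F
NOT m = F
(NOT m) -> (NOT m) = F -> F = T
NOT q = F
m -> (NOT q) = T -> F = F
((NOT m) -> (NOT m)) AND (m -> (NOT q)) = T AND F = F
NOT (((NOT m) -> (NOT m)) AND (m -> (NOT q))) = T

T


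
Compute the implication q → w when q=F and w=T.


Implication is false only when antecedent is true and consequent is false.
Substitute: q=F, w=T.
F → T evaluates to T.

T


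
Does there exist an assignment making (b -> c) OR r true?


Search for a satisfying assignment over {b, c, r}.
Try b=F, c=F, r=F: the formula evaluates to T.
A satisfying assignment exists.

Satisfiable.


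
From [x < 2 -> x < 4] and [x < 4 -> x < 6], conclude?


Hypothetical syllogism: from (P → Q) and (Q → R), infer (P → R).
Chain the two implications through the shared middle term 'x < 4'.

x < 2 -> x < 6


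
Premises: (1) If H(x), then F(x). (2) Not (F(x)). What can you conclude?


Modus tollens: from (P → Q) and ¬Q, infer ¬P.
Q = 'F(x)' is denied; since P → Q, P must also fail.

Not (H(x)).


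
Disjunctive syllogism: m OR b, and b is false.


Disjunctive syllogism: from (P ∨ Q) and ¬P, infer Q.
One disjunct, 'b', is ruled out; the other must hold.

m


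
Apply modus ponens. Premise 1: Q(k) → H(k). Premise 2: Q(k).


Modus ponens: from (P → Q) and P, infer Q.
P = 'Q(k)' is asserted, and P → Q holds, so Q follows.

H(k).


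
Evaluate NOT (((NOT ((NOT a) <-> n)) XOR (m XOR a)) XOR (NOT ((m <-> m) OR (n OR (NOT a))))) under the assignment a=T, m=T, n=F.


Substitute a=T, m=T, n=F:
… (earlier sub-steps elided)
NOT ((NOT a) <-> n) = F
m XOR a = T XOR T = F
(NOT ((NOT a) <-> n)) XOR (m XOR a) = F XOR F = F
m <-> m = T <-> T = T
NOT a = F
n OR (NOT a) = F OR F = F
(m <-> m) OR (n OR (NOT a)) = T OR F = T
NOT ((m <-> m) OR (n OR (NOT a))) = F
((NOT ((NOT a) <-> n)) XOR (m XOR a)) XOR (NOT ((m <-> m) OR (n OR (NOT a)))) = F XOR F = F
NOT (((NOT ((NOT a) <-> n)) XOR (m XOR a)) XOR (NOT ((m <-> m) OR (n OR (NOT a))))) = T

T


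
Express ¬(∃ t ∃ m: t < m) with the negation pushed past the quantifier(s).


Negation flips each quantifier (∀↔∃) and negates the inner predicate.
¬(∃ t ∃ m: φ) = ∀ t ∀ m: ¬φ.

∀ t ∀ m: ¬(t < m)


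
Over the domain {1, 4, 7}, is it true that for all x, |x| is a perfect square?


Evaluate the predicate on each element: 1:T, 4:T, 7:F.
Counterexample x = 7 fails the predicate.

F


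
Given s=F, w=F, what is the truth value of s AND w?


Conjunction is true only when both operands are true.
Substitute: s=F, w=F.
F AND F evaluates to F.

F


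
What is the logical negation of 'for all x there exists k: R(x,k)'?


Negation flips each quantifier (∀↔∃) and negates the inner predicate.
¬(for all x there exists k: φ) = there exists x for all k: ¬φ.

there exists x for all k: NOT(R(x,k))


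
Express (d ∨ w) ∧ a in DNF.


Step 1: Distribute ∧ over ∨: (d ∨ w) ∧ a = (d ∧ a) ∨ (w ∧ a).

(d ∧ a) ∨ (w ∧ a)


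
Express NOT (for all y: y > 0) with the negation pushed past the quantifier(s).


¬(for all x: φ) = there exists x: ¬φ, and ¬(there exists x: φ) = for all x: ¬φ.
Apply to the universal statement.

there exists y: NOT(y > 0)


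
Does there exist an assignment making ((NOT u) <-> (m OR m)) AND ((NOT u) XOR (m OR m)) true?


Check all 4 assignments over {m, u}:
m | u | φ
---------
F | F | F
T | F | F
F | T | F
T | T | F
No assignment makes the formula true.

Unsatisfiable.


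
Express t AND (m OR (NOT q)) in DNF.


Step 1: Distribute ∧ over ∨: t ∧ (m ∨ (¬q)) = (t ∧ m) ∨ (t ∧ (¬q)).

(t AND m) OR (t AND (NOT q))


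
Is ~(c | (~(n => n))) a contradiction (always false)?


Truth table over {c, n}:
c | n | φ
---------
False | False | True
True | False | False
False | True | True
True | True | False
Satisfying assignment at row 1: c=False, n=False gives True.

No, it is not a contradiction.


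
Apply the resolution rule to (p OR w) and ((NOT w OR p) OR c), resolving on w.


The clauses contain complementary literals w and NOTw.
Resolution eliminates this pair and disjoins the remaining literals (merging duplicates).

(p OR c)


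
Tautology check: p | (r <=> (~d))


Build the truth table over {d, p, r}:
d | p | r | φ
-------------
False | False | False | False
True | False | False | True
False | True | False | True
True | True | False | True
False | False | True | True
True | False | True | False
False | True | True | True
True | True | True | True
Counterexample at row 1: with d=False, p=False, r=False, the formula is False.

No, it is not a tautology.


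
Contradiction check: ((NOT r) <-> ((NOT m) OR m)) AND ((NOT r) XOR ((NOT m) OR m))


Truth table over {m, r}:
m | r | φ
---------
F | F | F
T | F | F
F | T | F
T | T | F
Every row is false.

Yes, it is a contradiction.


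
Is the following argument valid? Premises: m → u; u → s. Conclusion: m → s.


This matches the form of hypothetical syllogism: the conclusion follows in every model of the premises.

Valid.


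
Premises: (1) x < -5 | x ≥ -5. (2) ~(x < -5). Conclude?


Disjunctive syllogism: from (P ∨ Q) and ¬P, infer Q.
One disjunct, 'x < -5', is ruled out; the other must hold.

x ≥ -5


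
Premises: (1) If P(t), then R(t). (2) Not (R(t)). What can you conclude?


Modus tollens: from (P → Q) and ¬Q, infer ¬P.
Q = 'R(t)' is denied; since P → Q, P must also fail.

Not (P(t)).


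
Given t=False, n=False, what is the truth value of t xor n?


Exclusive or is true when exactly one operand is true.
Substitute: t=False, n=False.
False xor False evaluates to False.

False


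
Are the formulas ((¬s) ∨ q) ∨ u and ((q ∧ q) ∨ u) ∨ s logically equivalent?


Compare truth tables:
q | s | u | φ | ψ
-----------------
F | F | F | T | F
T | F | F | T | T
F | T | F | F | T
T | T | F | T | T
F | F | T | T | T
T | F | T | T | T
F | T | T | T | T
T | T | T | T | T
They differ at row 1 (q=F, s=F, u=F): φ=T but ψ=F.

No, they are not logically equivalent.


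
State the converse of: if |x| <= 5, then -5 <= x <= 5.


The converse of (P → Q) is (Q → P). It is not in general equivalent to the original.
Here P = '|x| <= 5' and Q = '-5 <= x <= 5'.

If -5 <= x <= 5, then |x| <= 5.


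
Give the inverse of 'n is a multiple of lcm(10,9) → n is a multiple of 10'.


The inverse of (P → Q) is (¬P → ¬Q). It is equivalent to the converse, not to the original.
Here P = 'n is a multiple of lcm(10,9)' and Q = 'n is a multiple of 10'.

If not (n is a multiple of lcm(10,9)), then not (n is a multiple of 10).


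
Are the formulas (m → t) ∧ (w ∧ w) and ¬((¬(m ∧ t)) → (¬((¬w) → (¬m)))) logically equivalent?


Compare truth tables:
m | t | w | φ | ψ
-----------------
F | F | F | F | T
T | F | F | F | F
F | T | F | F | T
T | T | F | F | F
F | F | T | T | T
T | F | T | F | T
F | T | T | T | T
T | T | T | T | F
They differ at row 1 (m=F, t=F, w=F): φ=F but ψ=T.

No, they are not logically equivalent.


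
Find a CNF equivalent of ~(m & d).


Step 1: Apply De Morgan: ¬(m ∧ d) = ¬m ∨ ¬d.

(~m) | (~d)


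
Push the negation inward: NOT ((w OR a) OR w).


De Morgan: the negation of a disjunction is the conjunction of the negations.
Distribute NOT across OR, flipping it to AND, and negate each literal.

((NOT w) AND (NOT a)) AND (NOT w)


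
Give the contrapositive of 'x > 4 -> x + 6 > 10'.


The contrapositive of (P → Q) is (¬Q → ¬P); it is logically equivalent to the original.
Here P = 'x > 4' and Q = 'x + 6 > 10'.

If not (x + 6 > 10), then not (x > 4).


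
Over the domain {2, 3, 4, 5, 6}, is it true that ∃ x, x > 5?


Evaluate the predicate on each element: 2:F, 3:F, 4:F, 5:F, 6:T.
Witness x = 6 satisfies the predicate.

T


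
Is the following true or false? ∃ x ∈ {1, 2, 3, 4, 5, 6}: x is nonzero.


Evaluate the predicate on each element: 1:T, 2:T, 3:T, 4:T, 5:T, 6:T.
Witness x = 1 satisfies the predicate.

T


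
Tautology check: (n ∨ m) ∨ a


Build the truth table over {a, m, n}:
a | m | n | φ
-------------
F | F | F | F
T | F | F | T
F | T | F | T
T | T | F | T
F | F | T | T
T | F | T | T
F | T | T | T
T | T | T | T
Counterexample at row 1: with a=F, m=F, n=F, the formula is F.

No, it is not a tautology.


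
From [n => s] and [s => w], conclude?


Hypothetical syllogism: from (P → Q) and (Q → R), infer (P → R).
Chain the two implications through the shared middle term 's'.

n => w


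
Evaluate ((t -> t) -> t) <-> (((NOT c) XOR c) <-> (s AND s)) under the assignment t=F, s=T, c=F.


Substitute t=F, s=T, c=F:
t -> t = F -> F = T
(t -> t) -> t = T -> F = F
NOT c = T
(NOT c) XOR c = T XOR F = T
s AND s = T AND T = T
((NOT c) XOR c) <-> (s AND s) = T <-> T = T
((t -> t) -> t) <-> (((NOT c) XOR c) <-> (s AND s)) = F <-> T = F

F


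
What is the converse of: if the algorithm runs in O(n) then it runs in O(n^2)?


The converse of (P → Q) is (Q → P). It is not in general equivalent to the original.
Here P = 'the algorithm runs in O(n)' and Q = 'it runs in O(n^2)'.

If it runs in O(n^2), then the algorithm runs in O(n).


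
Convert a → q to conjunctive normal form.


Step 1: Rewrite a → q as ¬a ∨ q.

(¬a) ∨ q


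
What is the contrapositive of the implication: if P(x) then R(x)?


The contrapositive of (P → Q) is (¬Q → ¬P); it is logically equivalent to the original.
Here P = 'P(x)' and Q = 'R(x)'.

If not (R(x)), then not (P(x)).


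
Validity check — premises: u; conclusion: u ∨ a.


This matches the form of disjunction introduction: the conclusion follows in every model of the premises.

Valid.


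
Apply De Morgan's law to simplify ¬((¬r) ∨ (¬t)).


De Morgan: the negation of a disjunction is the conjunction of the negations.
Distribute ¬ across ∨, flipping it to ∧, and negate each literal.

r ∧ t


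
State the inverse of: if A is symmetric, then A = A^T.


The inverse of (P → Q) is (¬P → ¬Q). It is equivalent to the converse, not to the original.
Here P = 'A is symmetric' and Q = 'A = A^T'.

If not (A is symmetric), then not (A = A^T).


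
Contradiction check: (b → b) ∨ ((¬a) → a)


Truth table over {a, b}:
a | b | φ
---------
F | F | T
T | F | T
F | T | T
T | T | T
Satisfying assignment at row 1: a=F, b=F gives T.

No, it is not a contradiction.


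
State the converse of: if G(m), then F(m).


The converse of (P → Q) is (Q → P). It is not in general equivalent to the original.
Here P = 'G(m)' and Q = 'F(m)'.

If F(m), then G(m).


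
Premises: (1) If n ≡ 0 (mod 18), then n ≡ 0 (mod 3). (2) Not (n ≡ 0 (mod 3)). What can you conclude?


Modus tollens: from (P → Q) and ¬Q, infer ¬P.
Q = 'n ≡ 0 (mod 3)' is denied; since P → Q, P must also fail.

Not (n ≡ 0 (mod 18)).


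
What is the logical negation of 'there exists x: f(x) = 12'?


¬(for all x: φ) = there exists x: ¬φ, and ¬(there exists x: φ) = for all x: ¬φ.
Apply to the existential statement.

for all x: NOT(f(x) = 12)


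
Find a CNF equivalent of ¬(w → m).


Step 1: Rewrite w → m as ¬w ∨ m.
Step 2: Negate: ¬(¬w ∨ m) = w ∧ ¬m (De Morgan + double negation).

w ∧ (¬m)


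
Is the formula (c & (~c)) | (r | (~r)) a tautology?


Build the truth table over {c, r}:
c | r | φ
---------
False | False | True
True | False | True
False | True | True
True | True | True
Every row evaluates to true.

Yes, it is a tautology.


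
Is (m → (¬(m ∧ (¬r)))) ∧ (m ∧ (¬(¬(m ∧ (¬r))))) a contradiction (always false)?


Truth table over {m, r}:
m | r | φ
---------
F | F | F
T | F | F
F | T | F
T | T | F
Every row is false.

Yes, it is a contradiction.


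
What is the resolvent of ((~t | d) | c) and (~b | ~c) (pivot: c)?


The clauses contain complementary literals c and ~c.
Resolution eliminates this pair and disjoins the remaining literals (merging duplicates).

((~t | d) | ~b)


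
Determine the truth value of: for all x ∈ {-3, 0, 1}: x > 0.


Evaluate the predicate on each element: -3:F, 0:F, 1:T.
Counterexample x = -3 fails the predicate.

F


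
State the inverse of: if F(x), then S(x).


The inverse of (P → Q) is (¬P → ¬Q). It is equivalent to the converse, not to the original.
Here P = 'F(x)' and Q = 'S(x)'.

If not (F(x)), then not (S(x)).


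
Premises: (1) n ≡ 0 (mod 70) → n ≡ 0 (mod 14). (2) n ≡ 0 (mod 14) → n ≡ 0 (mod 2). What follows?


Hypothetical syllogism: from (P → Q) and (Q → R), infer (P → R).
Chain the two implications through the shared middle term 'n ≡ 0 (mod 14)'.

n ≡ 0 (mod 70) → n ≡ 0 (mod 2)


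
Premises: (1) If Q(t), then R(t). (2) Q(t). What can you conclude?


Modus ponens: from (P → Q) and P, infer Q.
P = 'Q(t)' is asserted, and P → Q holds, so Q follows.

R(t).


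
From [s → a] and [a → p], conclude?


Hypothetical syllogism: from (P → Q) and (Q → R), infer (P → R).
Chain the two implications through the shared middle term 'a'.

s → p


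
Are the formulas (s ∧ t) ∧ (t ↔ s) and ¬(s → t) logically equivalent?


Compare truth tables:
s | t | φ | ψ
-------------
F | F | F | F
T | F | F | T
F | T | F | F
T | T | T | F
They differ at row 2 (s=T, t=F): φ=F but ψ=T.

No, they are not logically equivalent.


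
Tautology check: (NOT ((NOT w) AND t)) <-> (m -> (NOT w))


Build the truth table over {m, t, w}:
m | t | w | φ
-------------
F | F | F | T
T | F | F | T
F | T | F | F
T | T | F | F
F | F | T | T
T | F | T | F
F | T | T | T
T | T | T | F
Counterexample at row 3: with m=F, t=T, w=F, the formula is F.

No, it is not a tautology.


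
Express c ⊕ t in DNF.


Step 1: c ⊕ t is true exactly when they disagree: (c ∧ ¬t) ∨ (¬c ∧ t).

(c ∧ (¬t)) ∨ ((¬c) ∧ t)


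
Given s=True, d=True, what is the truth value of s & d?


Conjunction is true only when both operands are true.
Substitute: s=True, d=True.
True & True evaluates to True.

True


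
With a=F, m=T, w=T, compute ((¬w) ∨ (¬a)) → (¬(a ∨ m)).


Substitute a=F, m=T, w=T:
¬w = F
¬a = T
(¬w) ∨ (¬a) = F ∨ T = T
a ∨ m = F ∨ T = T
¬(a ∨ m) = F
((¬w) ∨ (¬a)) → (¬(a ∨ m)) = T → F = F

F


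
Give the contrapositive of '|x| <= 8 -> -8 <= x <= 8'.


The contrapositive of (P → Q) is (¬Q → ¬P); it is logically equivalent to the original.
Here P = '|x| <= 8' and Q = '-8 <= x <= 8'.

If not (-8 <= x <= 8), then not (|x| <= 8).


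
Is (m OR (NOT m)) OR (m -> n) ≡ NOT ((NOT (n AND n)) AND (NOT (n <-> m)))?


Compare truth tables:
m | n | φ | ψ
-------------
F | F | T | T
T | F | T | F
F | T | T | T
T | T | T | T
They differ at row 2 (m=T, n=F): φ=T but ψ=F.

No, they are not logically equivalent.


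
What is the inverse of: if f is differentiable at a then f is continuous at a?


The inverse of (P → Q) is (¬P → ¬Q). It is equivalent to the converse, not to the original.
Here P = 'f is differentiable at a' and Q = 'f is continuous at a'.

If not (f is differentiable at a), then not (f is continuous at a).


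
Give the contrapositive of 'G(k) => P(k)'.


The contrapositive of (P → Q) is (¬Q → ¬P); it is logically equivalent to the original.
Here P = 'G(k)' and Q = 'P(k)'.

If not (P(k)), then not (G(k)).


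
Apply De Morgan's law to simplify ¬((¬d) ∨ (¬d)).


De Morgan: the negation of a disjunction is the conjunction of the negations.
Distribute ¬ across ∨, flipping it to ∧, and negate each literal.

d ∧ d


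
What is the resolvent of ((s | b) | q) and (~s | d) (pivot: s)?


The clauses contain complementary literals s and ~s.
Resolution eliminates this pair and disjoins the remaining literals (merging duplicates).

((b | q) | d)


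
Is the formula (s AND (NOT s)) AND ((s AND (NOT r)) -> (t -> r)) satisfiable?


Check all 8 assignments over {r, s, t}:
r | s | t | φ
-------------
F | F | F | F
T | F | F | F
F | T | F | F
T | T | F | F
F | F | T | F
T | F | T | F
F | T | T | F
T | T | T | F
No assignment makes the formula true.

Unsatisfiable.


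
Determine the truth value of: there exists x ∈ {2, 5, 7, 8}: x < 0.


Evaluate the predicate on each element: 2:F, 5:F, 7:F, 8:F.
No element satisfies the predicate.

F


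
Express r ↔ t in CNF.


Step 1: Rewrite r ↔ t as (r → t) ∧ (t → r).
Step 2: Rewrite each implication as a disjunction.

((¬r) ∨ t) ∧ ((¬t) ∨ r)


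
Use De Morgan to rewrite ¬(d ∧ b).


De Morgan: the negation of a conjunction is the disjunction of the negations.
Distribute ¬ across ∧, flipping it to ∨, and negate each literal.

(¬d) ∨ (¬b)


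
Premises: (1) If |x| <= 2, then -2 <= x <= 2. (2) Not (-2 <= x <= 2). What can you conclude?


Modus tollens: from (P → Q) and ¬Q, infer ¬P.
Q = '-2 <= x <= 2' is denied; since P → Q, P must also fail.

Not (|x| <= 2).


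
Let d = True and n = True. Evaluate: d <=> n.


Biconditional is true when both operands have the same truth value.
Substitute: d=True, n=True.
True <=> True evaluates to True.

True


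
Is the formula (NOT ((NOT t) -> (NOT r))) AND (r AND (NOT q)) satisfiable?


Search for a satisfying assignment over {q, r, t}.
Try q=F, r=T, t=F: the formula evaluates to T.
A satisfying assignment exists.

Satisfiable.


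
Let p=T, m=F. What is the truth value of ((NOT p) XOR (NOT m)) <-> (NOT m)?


Substitute p=T, m=F:
NOT p = F
NOT m = T
(NOT p) XOR (NOT m) = F XOR T = T
NOT m = T
((NOT p) XOR (NOT m)) <-> (NOT m) = T <-> T = T

T


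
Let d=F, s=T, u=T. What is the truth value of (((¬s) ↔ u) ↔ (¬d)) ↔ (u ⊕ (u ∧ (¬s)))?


Substitute d=F, s=T, u=T:
¬s = F
(¬s) ↔ u = F ↔ T = F
¬d = T
((¬s) ↔ u) ↔ (¬d) = F ↔ T = F
¬s = F
u ∧ (¬s) = T ∧ F = F
u ⊕ (u ∧ (¬s)) = T ⊕ F = T
(((¬s) ↔ u) ↔ (¬d)) ↔ (u ⊕ (u ∧ (¬s))) = F ↔ T = F

F


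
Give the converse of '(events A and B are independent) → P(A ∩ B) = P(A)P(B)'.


The converse of (P → Q) is (Q → P). It is not in general equivalent to the original.
Here P = '(events A and B are independent)' and Q = 'P(A ∩ B) = P(A)P(B)'.

If P(A ∩ B) = P(A)P(B), then (events A and B are independent).


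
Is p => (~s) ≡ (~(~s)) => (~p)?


Compare truth tables:
p | s | φ | ψ
-------------
False | False | True | True
True | False | True | True
False | True | True | True
True | True | False | False
The columns φ and ψ agree on every row.

Yes, they are logically equivalent.


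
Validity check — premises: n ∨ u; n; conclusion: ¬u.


This is affirming a disjunct (fallacy). There exist truth assignments where the premises are all true but the conclusion is false.

Invalid.


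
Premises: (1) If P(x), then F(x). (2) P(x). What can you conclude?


Modus ponens: from (P → Q) and P, infer Q.
P = 'P(x)' is asserted, and P → Q holds, so Q follows.

F(x).


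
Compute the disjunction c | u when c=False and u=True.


Disjunction is false only when both operands are false.
Substitute: c=False, u=True.
False | True evaluates to True.

True


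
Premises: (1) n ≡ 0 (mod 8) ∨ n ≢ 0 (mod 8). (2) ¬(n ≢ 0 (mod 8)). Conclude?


Disjunctive syllogism: from (P ∨ Q) and ¬P, infer Q.
One disjunct, 'n ≢ 0 (mod 8)', is ruled out; the other must hold.

n ≡ 0 (mod 8)


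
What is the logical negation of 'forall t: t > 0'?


¬(forall x: φ) = exists x: ¬φ, and ¬(exists x: φ) = forall x: ¬φ.
Apply to the universal statement.

exists t: ~(t > 0)


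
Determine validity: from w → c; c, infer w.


This is affirming the consequent (fallacy). There exist truth assignments where the premises are all true but the conclusion is false.

Invalid.


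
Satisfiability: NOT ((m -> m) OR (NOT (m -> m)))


Check all 2 assignments over {m}:
m | φ
-----
F | F
T | F
No assignment makes the formula true.

Unsatisfiable.


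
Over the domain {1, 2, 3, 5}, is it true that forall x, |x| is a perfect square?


Evaluate the predicate on each element: 1:True, 2:False, 3:False, 5:False.
Counterexample x = 2 fails the predicate.

False


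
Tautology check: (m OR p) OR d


Build the truth table over {d, m, p}:
d | m | p | φ
-------------
F | F | F | F
T | F | F | T
F | T | F | T
T | T | F | T
F | F | T | T
T | F | T | T
F | T | T | T
T | T | T | T
Counterexample at row 1: with d=F, m=F, p=F, the formula is F.

No, it is not a tautology.


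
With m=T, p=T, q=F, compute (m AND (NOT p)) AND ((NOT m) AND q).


Substitute m=T, p=T, q=F:
NOT p = F
m AND (NOT p) = T AND F = F
NOT m = F
(NOT m) AND q = F AND F = F
(m AND (NOT p)) AND ((NOT m) AND q) = F AND F = F

F


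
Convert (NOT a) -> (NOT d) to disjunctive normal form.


Step 1: Rewrite (¬a) → (¬d) as ¬(¬a) ∨ (¬d).
Step 2: Eliminate any double negations (¬¬X = X).

a OR (NOT d)


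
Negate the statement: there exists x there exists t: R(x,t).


Negation flips each quantifier (∀↔∃) and negates the inner predicate.
¬(there exists x there exists t: φ) = for all x for all t: ¬φ.

for all x for all t: NOT(R(x,t))


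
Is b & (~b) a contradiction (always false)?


Truth table over {b}:
b | φ
-----
False | False
True | False
Every row is false.

Yes, it is a contradiction.


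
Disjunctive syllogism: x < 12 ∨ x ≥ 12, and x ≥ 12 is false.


Disjunctive syllogism: from (P ∨ Q) and ¬P, infer Q.
One disjunct, 'x ≥ 12', is ruled out; the other must hold.

x < 12


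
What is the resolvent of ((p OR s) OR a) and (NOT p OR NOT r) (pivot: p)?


The clauses contain complementary literals p and NOTp.
Resolution eliminates this pair and disjoins the remaining literals (merging duplicates).

((a OR s) OR NOT r)


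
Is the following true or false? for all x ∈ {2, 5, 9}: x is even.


Evaluate the predicate on each element: 2:T, 5:F, 9:F.
Counterexample x = 5 fails the predicate.

F


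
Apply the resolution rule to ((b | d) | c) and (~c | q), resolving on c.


The clauses contain complementary literals c and ~c.
Resolution eliminates this pair and disjoins the remaining literals (merging duplicates).

((b | d) | q)


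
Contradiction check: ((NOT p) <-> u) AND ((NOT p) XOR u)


Truth table over {p, u}:
p | u | φ
---------
F | F | F
T | F | F
F | T | F
T | T | F
Every row is false.

Yes, it is a contradiction.


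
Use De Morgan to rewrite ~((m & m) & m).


De Morgan: the negation of a conjunction is the disjunction of the negations.
Distribute ~ across &, flipping it to |, and negate each literal.

((~m) | (~m)) | (~m)


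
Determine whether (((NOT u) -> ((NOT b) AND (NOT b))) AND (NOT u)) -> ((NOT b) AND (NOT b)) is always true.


Build the truth table over {b, u}:
b | u | φ
---------
F | F | T
T | F | T
F | T | T
T | T | T
Every row evaluates to true.

Yes, it is a tautology.


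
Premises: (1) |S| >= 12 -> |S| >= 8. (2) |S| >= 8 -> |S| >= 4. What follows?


Hypothetical syllogism: from (P → Q) and (Q → R), infer (P → R).
Chain the two implications through the shared middle term '|S| >= 8'.

|S| >= 12 -> |S| >= 4


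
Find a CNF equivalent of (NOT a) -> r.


Step 1: Rewrite (¬a) → r as ¬(¬a) ∨ r.
Step 2: Eliminate any double negations (¬¬X = X).

a OR r


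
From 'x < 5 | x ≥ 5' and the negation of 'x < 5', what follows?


Disjunctive syllogism: from (P ∨ Q) and ¬P, infer Q.
One disjunct, 'x < 5', is ruled out; the other must hold.

x ≥ 5


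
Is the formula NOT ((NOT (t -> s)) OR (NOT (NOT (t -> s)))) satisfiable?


Check all 4 assignments over {s, t}:
s | t | φ
---------
F | F | F
T | F | F
F | T | F
T | T | F
No assignment makes the formula true.

Unsatisfiable.


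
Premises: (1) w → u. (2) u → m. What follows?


Hypothetical syllogism: from (P → Q) and (Q → R), infer (P → R).
Chain the two implications through the shared middle term 'u'.

w → m


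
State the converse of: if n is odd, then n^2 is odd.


The converse of (P → Q) is (Q → P). It is not in general equivalent to the original.
Here P = 'n is odd' and Q = 'n^2 is odd'.

If n^2 is odd, then n is odd.


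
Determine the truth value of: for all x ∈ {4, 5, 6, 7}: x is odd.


Evaluate the predicate on each element: 4:F, 5:T, 6:F, 7:T.
Counterexample x = 4 fails the predicate.

F


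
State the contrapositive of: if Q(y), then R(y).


The contrapositive of (P → Q) is (¬Q → ¬P); it is logically equivalent to the original.
Here P = 'Q(y)' and Q = 'R(y)'.

If not (R(y)), then not (Q(y)).


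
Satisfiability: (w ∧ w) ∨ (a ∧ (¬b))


Search for a satisfying assignment over {a, b, w}.
Try a=T, b=F, w=F: the formula evaluates to T.
A satisfying assignment exists.

Satisfiable.


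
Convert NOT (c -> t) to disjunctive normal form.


Step 1: Rewrite implication then negate: ¬(¬c ∨ t) = c ∧ ¬t.

c AND (NOT t)


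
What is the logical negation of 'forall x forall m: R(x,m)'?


Negation flips each quantifier (∀↔∃) and negates the inner predicate.
¬(forall x forall m: φ) = exists x exists m: ¬φ.

exists x exists m: ~(R(x,m))


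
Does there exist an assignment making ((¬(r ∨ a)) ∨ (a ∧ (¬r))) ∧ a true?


Search for a satisfying assignment over {a, r}.
Try a=T, r=F: the formula evaluates to T.
A satisfying assignment exists.

Satisfiable.


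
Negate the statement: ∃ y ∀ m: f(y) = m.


Negation flips each quantifier (∀↔∃) and negates the inner predicate.
¬(∃ y ∀ m: φ) = ∀ y ∃ m: ¬φ.

∀ y ∃ m: ¬(f(y) = m)


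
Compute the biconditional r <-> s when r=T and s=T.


Biconditional is true when both operands have the same truth value.
Substitute: r=T, s=T.
T <-> T evaluates to T.

T


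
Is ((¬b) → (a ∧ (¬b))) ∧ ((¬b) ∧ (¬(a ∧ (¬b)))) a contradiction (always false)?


Truth table over {a, b}:
a | b | φ
---------
F | F | F
T | F | F
F | T | F
T | T | F
Every row is false.

Yes, it is a contradiction.
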